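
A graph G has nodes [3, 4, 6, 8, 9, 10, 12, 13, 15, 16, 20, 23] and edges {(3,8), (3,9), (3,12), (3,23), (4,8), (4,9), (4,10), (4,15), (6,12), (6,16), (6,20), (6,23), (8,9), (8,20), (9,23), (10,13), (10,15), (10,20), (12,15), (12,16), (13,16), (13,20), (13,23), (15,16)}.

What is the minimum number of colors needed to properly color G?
χ(G) = 3

Clique number ω(G) = 3 (lower bound: χ ≥ ω).
The clique on [3, 8, 9] has size 3, forcing χ ≥ 3, and the coloring below uses 3 colors, so χ(G) = 3.
A valid 3-coloring: color 1: [6, 9, 13, 15]; color 2: [3, 4, 16, 20]; color 3: [8, 10, 12, 23].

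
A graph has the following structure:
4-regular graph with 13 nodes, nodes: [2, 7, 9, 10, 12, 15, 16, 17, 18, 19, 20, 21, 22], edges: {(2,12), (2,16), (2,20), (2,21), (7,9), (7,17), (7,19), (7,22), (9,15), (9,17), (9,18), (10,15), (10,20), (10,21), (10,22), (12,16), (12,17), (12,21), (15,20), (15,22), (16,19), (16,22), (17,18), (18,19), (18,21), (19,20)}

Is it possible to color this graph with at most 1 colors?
The clique on vertices [2, 12, 16] has size 3 > 1, so it alone needs 3 colors.

No, G is not 1-colorable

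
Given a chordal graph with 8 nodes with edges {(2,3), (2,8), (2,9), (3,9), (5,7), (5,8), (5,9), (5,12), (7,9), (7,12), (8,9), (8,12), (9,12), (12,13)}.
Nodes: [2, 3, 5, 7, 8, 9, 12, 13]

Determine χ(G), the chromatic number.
χ(G) = 4

Clique number ω(G) = 4 (lower bound: χ ≥ ω).
The clique on [5, 8, 9, 12] has size 4, forcing χ ≥ 4, and the coloring below uses 4 colors, so χ(G) = 4.
A valid 4-coloring: color 1: [9, 13]; color 2: [2, 12]; color 3: [3, 5]; color 4: [7, 8].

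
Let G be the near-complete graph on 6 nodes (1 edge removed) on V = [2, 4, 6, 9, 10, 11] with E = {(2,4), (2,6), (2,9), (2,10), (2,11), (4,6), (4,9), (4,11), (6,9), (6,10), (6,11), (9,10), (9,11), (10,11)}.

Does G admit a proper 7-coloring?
Yes, G is 7-colorable

A valid 7-coloring: color 1: [2]; color 2: [6]; color 3: [11]; color 4: [9]; color 5: [4, 10].
(χ(G) = 5 ≤ 7.)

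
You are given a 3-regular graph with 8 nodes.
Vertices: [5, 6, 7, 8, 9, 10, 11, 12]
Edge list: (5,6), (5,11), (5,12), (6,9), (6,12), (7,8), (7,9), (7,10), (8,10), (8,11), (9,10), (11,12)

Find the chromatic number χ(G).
χ(G) = 3

Clique number ω(G) = 3 (lower bound: χ ≥ ω).
The clique on [5, 11, 12] has size 3, forcing χ ≥ 3, and the coloring below uses 3 colors, so χ(G) = 3.
A valid 3-coloring: color 1: [6, 7, 11]; color 2: [8, 9, 12]; color 3: [5, 10].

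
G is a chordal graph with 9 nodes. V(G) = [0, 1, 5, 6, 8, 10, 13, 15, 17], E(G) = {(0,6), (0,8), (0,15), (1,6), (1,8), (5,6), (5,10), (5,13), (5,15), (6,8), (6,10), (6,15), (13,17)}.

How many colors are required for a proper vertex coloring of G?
Clique number ω(G) = 3 (lower bound: χ ≥ ω).
The clique on [0, 6, 8] has size 3, forcing χ ≥ 3, and the coloring below uses 3 colors, so χ(G) = 3.
A valid 3-coloring: color 1: [6, 13]; color 2: [0, 1, 5, 17]; color 3: [8, 10, 15].

χ(G) = 3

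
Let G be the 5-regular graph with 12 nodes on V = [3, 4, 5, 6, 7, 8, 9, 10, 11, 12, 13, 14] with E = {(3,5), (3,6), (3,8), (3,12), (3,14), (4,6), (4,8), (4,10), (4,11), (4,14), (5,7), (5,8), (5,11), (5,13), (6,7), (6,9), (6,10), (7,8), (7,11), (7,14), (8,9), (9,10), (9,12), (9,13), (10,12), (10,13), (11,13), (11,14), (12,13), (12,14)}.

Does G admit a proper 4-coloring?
Yes, G is 4-colorable

A valid 4-coloring: color 1: [3, 4, 7, 13]; color 2: [5, 9, 14]; color 3: [6, 8, 11, 12]; color 4: [10].
(χ(G) = 4 ≤ 4.)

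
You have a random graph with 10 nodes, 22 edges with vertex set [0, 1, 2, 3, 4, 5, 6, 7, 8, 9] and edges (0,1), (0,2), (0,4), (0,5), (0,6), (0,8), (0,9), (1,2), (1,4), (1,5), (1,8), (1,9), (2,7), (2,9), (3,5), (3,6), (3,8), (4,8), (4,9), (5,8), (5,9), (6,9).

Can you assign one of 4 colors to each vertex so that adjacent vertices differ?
A valid 4-coloring: color 1: [0, 3, 7]; color 2: [1, 6]; color 3: [8, 9]; color 4: [2, 4, 5].
(χ(G) = 4 ≤ 4.)

Yes, G is 4-colorable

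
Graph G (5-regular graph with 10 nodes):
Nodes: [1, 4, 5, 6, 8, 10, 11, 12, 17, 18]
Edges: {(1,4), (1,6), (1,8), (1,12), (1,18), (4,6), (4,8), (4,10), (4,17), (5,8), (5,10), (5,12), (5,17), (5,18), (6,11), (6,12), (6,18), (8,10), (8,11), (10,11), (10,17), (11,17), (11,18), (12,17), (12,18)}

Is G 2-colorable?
The clique on vertices [1, 6, 12, 18] has size 4 > 2, so it alone needs 4 colors.

No, G is not 2-colorable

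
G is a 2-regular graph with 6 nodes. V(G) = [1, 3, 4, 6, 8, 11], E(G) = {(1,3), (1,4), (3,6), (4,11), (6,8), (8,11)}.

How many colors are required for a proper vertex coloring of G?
χ(G) = 2

Clique number ω(G) = 2 (lower bound: χ ≥ ω).
The graph is bipartite (no odd cycle), so 2 colors suffice: χ(G) = 2.
A valid 2-coloring: color 1: [3, 4, 8]; color 2: [1, 6, 11].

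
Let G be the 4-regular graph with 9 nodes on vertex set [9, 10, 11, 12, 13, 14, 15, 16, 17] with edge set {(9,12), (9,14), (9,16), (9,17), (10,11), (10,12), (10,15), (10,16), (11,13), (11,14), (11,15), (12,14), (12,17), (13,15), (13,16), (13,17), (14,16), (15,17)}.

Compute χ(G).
Clique number ω(G) = 3 (lower bound: χ ≥ ω).
Suppose a proper 3-coloring c exists. The clique [9, 12, 14] takes 3 distinct colors; by symmetry let c(9) = 1, c(12) = 2, c(14) = 3.
- Vertex 16: neighbors [9, 14] already have colors [1, 3] ⇒ c(16) = 2.
- Vertex 17: neighbors [9, 12] already have colors [1, 2] ⇒ c(17) = 3.
- Vertex 13: neighbors [16, 17] already have colors [2, 3] ⇒ c(13) = 1.
- Vertex 11: neighbors [13, 14] already have colors [1, 3] ⇒ c(11) = 2.
- Vertex 15: neighbors [13, 11, 17] already have colors [1, 2, 3] — all 3 colors blocked. Contradiction.
The forced assignments end in a contradiction, so G has no proper 3-coloring (χ ≥ 4).
The coloring below uses 4 colors, so χ(G) = 4.
A valid 4-coloring: color 1: [9, 10, 13]; color 2: [12, 15, 16]; color 3: [11, 17]; color 4: [14].

χ(G) = 4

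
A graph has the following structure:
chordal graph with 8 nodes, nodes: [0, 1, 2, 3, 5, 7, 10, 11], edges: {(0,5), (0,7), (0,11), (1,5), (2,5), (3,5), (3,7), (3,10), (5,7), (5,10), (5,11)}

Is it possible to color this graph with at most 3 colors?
A valid 3-coloring: color 1: [5]; color 2: [0, 1, 2, 3]; color 3: [7, 10, 11].
(χ(G) = 3 ≤ 3.)

Yes, G is 3-colorable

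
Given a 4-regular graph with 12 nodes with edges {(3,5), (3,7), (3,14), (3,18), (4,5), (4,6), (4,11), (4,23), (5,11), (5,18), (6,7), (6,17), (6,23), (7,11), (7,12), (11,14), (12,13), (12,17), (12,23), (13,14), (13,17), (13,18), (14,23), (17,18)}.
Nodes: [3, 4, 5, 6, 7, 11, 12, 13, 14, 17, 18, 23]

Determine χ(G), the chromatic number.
Clique number ω(G) = 3 (lower bound: χ ≥ ω).
The clique on [3, 5, 18] has size 3, forcing χ ≥ 3, and the coloring below uses 3 colors, so χ(G) = 3.
A valid 3-coloring: color 1: [4, 12, 14, 18]; color 2: [3, 6, 11, 13]; color 3: [5, 7, 17, 23].

χ(G) = 3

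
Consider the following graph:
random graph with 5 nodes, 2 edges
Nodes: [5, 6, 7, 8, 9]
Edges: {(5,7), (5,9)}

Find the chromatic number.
Clique number ω(G) = 2 (lower bound: χ ≥ ω).
The graph is bipartite (no odd cycle), so 2 colors suffice: χ(G) = 2.
A valid 2-coloring: color 1: [5, 6, 8]; color 2: [7, 9].

χ(G) = 2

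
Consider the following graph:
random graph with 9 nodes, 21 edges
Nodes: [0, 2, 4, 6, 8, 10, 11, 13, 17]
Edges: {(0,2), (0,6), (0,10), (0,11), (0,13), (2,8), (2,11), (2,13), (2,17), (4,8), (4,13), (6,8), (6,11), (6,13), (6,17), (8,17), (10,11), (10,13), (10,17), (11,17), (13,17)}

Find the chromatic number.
Clique number ω(G) = 3 (lower bound: χ ≥ ω).
The clique on [2, 8, 17] has size 3, forcing χ ≥ 3, and the coloring below uses 3 colors, so χ(G) = 3.
A valid 3-coloring: color 1: [0, 4, 17]; color 2: [8, 11, 13]; color 3: [2, 6, 10].

χ(G) = 3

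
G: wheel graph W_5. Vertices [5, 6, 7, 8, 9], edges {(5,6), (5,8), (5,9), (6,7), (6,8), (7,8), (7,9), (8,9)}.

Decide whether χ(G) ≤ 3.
Yes, G is 3-colorable

A valid 3-coloring: color 1: [8]; color 2: [5, 7]; color 3: [6, 9].
(χ(G) = 3 ≤ 3.)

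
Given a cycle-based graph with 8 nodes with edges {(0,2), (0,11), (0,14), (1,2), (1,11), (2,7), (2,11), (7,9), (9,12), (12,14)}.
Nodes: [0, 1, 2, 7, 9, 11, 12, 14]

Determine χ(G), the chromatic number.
Clique number ω(G) = 3 (lower bound: χ ≥ ω).
The clique on [0, 2, 11] has size 3, forcing χ ≥ 3, and the coloring below uses 3 colors, so χ(G) = 3.
A valid 3-coloring: color 1: [2, 9, 14]; color 2: [7, 11, 12]; color 3: [0, 1].

χ(G) = 3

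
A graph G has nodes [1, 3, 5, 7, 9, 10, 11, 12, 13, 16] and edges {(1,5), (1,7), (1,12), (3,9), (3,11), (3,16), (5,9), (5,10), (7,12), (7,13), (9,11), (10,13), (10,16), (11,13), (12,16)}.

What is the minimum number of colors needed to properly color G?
χ(G) = 3

Clique number ω(G) = 3 (lower bound: χ ≥ ω).
The clique on [1, 7, 12] has size 3, forcing χ ≥ 3, and the coloring below uses 3 colors, so χ(G) = 3.
A valid 3-coloring: color 1: [1, 9, 13, 16]; color 2: [3, 10, 12]; color 3: [5, 7, 11].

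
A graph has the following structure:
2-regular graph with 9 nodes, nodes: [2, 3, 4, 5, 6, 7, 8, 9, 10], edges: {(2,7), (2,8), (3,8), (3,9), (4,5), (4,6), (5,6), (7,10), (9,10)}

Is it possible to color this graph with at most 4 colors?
A valid 4-coloring: color 1: [2, 3, 5, 10]; color 2: [4, 7, 8, 9]; color 3: [6].
(χ(G) = 3 ≤ 4.)

Yes, G is 4-colorable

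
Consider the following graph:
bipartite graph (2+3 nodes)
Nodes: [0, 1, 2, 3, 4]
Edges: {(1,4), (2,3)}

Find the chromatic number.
χ(G) = 2

Clique number ω(G) = 2 (lower bound: χ ≥ ω).
The graph is bipartite (no odd cycle), so 2 colors suffice: χ(G) = 2.
A valid 2-coloring: color 1: [0, 2, 4]; color 2: [1, 3].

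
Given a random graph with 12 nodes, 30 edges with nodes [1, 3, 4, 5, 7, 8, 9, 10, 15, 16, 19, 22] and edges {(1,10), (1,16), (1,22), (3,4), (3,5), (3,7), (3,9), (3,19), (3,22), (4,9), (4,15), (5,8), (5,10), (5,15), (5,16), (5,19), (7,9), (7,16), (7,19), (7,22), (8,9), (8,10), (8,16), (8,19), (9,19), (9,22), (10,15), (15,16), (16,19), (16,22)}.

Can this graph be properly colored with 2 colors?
The clique on vertices [3, 7, 9, 19] has size 4 > 2, so it alone needs 4 colors.

No, G is not 2-colorable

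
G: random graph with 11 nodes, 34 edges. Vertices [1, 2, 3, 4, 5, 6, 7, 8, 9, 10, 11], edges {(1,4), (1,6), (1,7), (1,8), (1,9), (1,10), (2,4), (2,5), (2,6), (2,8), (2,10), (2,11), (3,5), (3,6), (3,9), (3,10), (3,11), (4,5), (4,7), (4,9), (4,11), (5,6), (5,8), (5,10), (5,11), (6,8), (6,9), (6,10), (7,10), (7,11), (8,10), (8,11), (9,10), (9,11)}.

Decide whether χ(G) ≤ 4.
No, G is not 4-colorable

The clique on vertices [2, 5, 6, 8, 10] has size 5 > 4, so it alone needs 5 colors.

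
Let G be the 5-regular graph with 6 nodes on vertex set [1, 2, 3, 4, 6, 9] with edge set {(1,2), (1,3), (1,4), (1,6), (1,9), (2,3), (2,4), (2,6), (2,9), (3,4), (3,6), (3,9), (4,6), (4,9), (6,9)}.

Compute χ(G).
χ(G) = 6

Clique number ω(G) = 6 (lower bound: χ ≥ ω).
The clique on [1, 2, 3, 4, 6, 9] has size 6, forcing χ ≥ 6, and the coloring below uses 6 colors, so χ(G) = 6.
A valid 6-coloring: color 1: [3]; color 2: [2]; color 3: [6]; color 4: [4]; color 5: [9]; color 6: [1].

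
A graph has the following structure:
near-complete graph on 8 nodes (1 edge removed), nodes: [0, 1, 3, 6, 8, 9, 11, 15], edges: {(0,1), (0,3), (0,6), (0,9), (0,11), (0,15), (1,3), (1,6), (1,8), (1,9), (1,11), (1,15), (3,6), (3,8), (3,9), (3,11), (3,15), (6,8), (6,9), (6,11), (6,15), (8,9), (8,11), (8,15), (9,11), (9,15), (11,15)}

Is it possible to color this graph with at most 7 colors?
A valid 7-coloring: color 1: [1]; color 2: [11]; color 3: [3]; color 4: [6]; color 5: [9]; color 6: [15]; color 7: [0, 8].
(χ(G) = 7 ≤ 7.)

Yes, G is 7-colorable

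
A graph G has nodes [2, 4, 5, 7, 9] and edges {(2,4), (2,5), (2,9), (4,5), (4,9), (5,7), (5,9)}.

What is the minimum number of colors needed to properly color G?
Clique number ω(G) = 4 (lower bound: χ ≥ ω).
The clique on [2, 4, 5, 9] has size 4, forcing χ ≥ 4, and the coloring below uses 4 colors, so χ(G) = 4.
A valid 4-coloring: color 1: [5]; color 2: [7, 9]; color 3: [4]; color 4: [2].

χ(G) = 4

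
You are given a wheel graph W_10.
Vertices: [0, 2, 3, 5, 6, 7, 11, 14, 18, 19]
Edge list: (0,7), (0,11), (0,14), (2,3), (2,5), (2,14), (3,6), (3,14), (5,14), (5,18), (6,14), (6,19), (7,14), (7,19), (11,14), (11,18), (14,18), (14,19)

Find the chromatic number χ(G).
χ(G) = 4

Clique number ω(G) = 3 (lower bound: χ ≥ ω).
Odd cycle [6, 3, 2, 5, 18, 11, 0, 7, 19] needs 3 colors (χ ≥ 3).
Vertex 14 is adjacent to every vertex of [0, 2, 3, 5, 6, 7, 11, 18, 19], which already need 3 colors among themselves, so 14 needs a new color (χ ≥ 4).
The coloring below uses 4 colors, so χ(G) = 4.
A valid 4-coloring: color 1: [14]; color 2: [2, 6, 7, 18]; color 3: [3, 5, 11, 19]; color 4: [0].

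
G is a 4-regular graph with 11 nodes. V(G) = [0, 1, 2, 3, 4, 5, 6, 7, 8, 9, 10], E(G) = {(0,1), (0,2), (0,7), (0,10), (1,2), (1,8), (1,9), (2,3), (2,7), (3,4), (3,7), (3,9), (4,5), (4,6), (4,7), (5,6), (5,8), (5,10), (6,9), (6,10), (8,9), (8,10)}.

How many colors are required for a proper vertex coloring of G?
Clique number ω(G) = 3 (lower bound: χ ≥ ω).
The clique on [0, 1, 2] has size 3, forcing χ ≥ 3, and the coloring below uses 3 colors, so χ(G) = 3.
A valid 3-coloring: color 1: [2, 4, 9, 10]; color 2: [0, 3, 6, 8]; color 3: [1, 5, 7].

χ(G) = 3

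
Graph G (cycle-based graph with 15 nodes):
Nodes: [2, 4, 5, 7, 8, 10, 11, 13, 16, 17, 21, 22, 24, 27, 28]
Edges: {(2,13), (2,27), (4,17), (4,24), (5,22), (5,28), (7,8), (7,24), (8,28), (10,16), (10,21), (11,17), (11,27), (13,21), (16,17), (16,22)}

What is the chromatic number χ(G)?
χ(G) = 3

Clique number ω(G) = 2 (lower bound: χ ≥ ω).
Odd cycle [7, 24, 4, 17, 16, 22, 5, 28, 8] needs 3 colors (χ ≥ 3).
The coloring below uses 3 colors, so χ(G) = 3.
A valid 3-coloring: color 1: [8, 10, 13, 17, 22, 24, 27]; color 2: [2, 4, 7, 11, 16, 21, 28]; color 3: [5].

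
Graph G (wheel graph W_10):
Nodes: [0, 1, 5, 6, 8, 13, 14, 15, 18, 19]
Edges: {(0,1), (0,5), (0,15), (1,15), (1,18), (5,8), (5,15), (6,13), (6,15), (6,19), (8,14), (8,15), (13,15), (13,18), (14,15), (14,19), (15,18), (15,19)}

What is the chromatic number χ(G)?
Clique number ω(G) = 3 (lower bound: χ ≥ ω).
Odd cycle [5, 0, 1, 18, 13, 6, 19, 14, 8] needs 3 colors (χ ≥ 3).
Vertex 15 is adjacent to every vertex of [0, 1, 5, 6, 8, 13, 14, 18, 19], which already need 3 colors among themselves, so 15 needs a new color (χ ≥ 4).
The coloring below uses 4 colors, so χ(G) = 4.
A valid 4-coloring: color 1: [15]; color 2: [1, 5, 13, 14]; color 3: [0, 6, 8, 18]; color 4: [19].

χ(G) = 4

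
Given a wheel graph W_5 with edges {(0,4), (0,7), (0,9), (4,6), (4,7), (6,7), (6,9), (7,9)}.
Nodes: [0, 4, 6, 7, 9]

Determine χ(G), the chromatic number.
Clique number ω(G) = 3 (lower bound: χ ≥ ω).
The clique on [0, 7, 9] has size 3, forcing χ ≥ 3, and the coloring below uses 3 colors, so χ(G) = 3.
A valid 3-coloring: color 1: [7]; color 2: [4, 9]; color 3: [0, 6].

χ(G) = 3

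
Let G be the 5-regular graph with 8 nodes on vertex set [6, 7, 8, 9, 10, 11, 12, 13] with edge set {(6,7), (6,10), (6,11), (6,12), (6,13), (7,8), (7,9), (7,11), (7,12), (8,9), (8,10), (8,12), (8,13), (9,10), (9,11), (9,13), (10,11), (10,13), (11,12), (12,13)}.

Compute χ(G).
χ(G) = 4

Clique number ω(G) = 4 (lower bound: χ ≥ ω).
The clique on [8, 9, 10, 13] has size 4, forcing χ ≥ 4, and the coloring below uses 4 colors, so χ(G) = 4.
A valid 4-coloring: color 1: [6, 8]; color 2: [9, 12]; color 3: [11, 13]; color 4: [7, 10].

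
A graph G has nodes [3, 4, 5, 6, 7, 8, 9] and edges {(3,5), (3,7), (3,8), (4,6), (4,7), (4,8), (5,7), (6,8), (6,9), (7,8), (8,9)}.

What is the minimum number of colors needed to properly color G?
χ(G) = 3

Clique number ω(G) = 3 (lower bound: χ ≥ ω).
The clique on [6, 8, 9] has size 3, forcing χ ≥ 3, and the coloring below uses 3 colors, so χ(G) = 3.
A valid 3-coloring: color 1: [5, 8]; color 2: [6, 7]; color 3: [3, 4, 9].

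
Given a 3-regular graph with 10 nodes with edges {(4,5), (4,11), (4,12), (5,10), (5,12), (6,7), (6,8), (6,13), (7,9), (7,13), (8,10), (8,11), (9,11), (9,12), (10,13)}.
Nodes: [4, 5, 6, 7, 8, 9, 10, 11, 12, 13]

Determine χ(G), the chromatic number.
Clique number ω(G) = 3 (lower bound: χ ≥ ω).
The clique on [4, 5, 12] has size 3, forcing χ ≥ 3, and the coloring below uses 3 colors, so χ(G) = 3.
A valid 3-coloring: color 1: [6, 10, 11, 12]; color 2: [5, 8, 9, 13]; color 3: [4, 7].

χ(G) = 3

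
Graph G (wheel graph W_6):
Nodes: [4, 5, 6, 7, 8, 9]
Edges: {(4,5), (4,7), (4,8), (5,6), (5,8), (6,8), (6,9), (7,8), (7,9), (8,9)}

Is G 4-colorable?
A valid 4-coloring: color 1: [8]; color 2: [4, 6]; color 3: [5, 9]; color 4: [7].
(χ(G) = 4 ≤ 4.)

Yes, G is 4-colorable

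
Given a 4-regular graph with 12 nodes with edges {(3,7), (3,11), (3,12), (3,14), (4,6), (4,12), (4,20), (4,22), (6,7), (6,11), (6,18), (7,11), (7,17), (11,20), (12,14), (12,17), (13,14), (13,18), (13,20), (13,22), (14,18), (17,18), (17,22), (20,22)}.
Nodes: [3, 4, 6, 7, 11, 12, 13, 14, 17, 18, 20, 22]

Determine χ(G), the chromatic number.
χ(G) = 4

Clique number ω(G) = 3 (lower bound: χ ≥ ω).
Suppose a proper 3-coloring c exists. The clique [3, 7, 11] takes 3 distinct colors; by symmetry let c(3) = 1, c(7) = 2, c(11) = 3.
- Vertex 6: neighbors [7, 11] already have colors [2, 3] ⇒ c(6) = 1.
- Vertex 4: neighbors [6] already have colors [1]; try each remaining color.
- Case c(4) = 2:
  - Vertex 12: neighbors [3, 4] already have colors [1, 2] ⇒ c(12) = 3.
  - Vertex 14: neighbors [3, 12] already have colors [1, 3] ⇒ c(14) = 2.
  - Vertex 17: neighbors [7, 12] already have colors [2, 3] ⇒ c(17) = 1.
  - Vertex 20: neighbors [4, 11] already have colors [2, 3] ⇒ c(20) = 1.
  - Vertex 13: neighbors [20, 14] already have colors [1, 2] ⇒ c(13) = 3.
  - Vertex 18: neighbors [6, 14, 13] already have colors [1, 2, 3] — all 3 colors blocked. Contradiction.
- Case c(4) = 3:
  - Vertex 12: neighbors [3, 4] already have colors [1, 3] ⇒ c(12) = 2.
  - Vertex 14: neighbors [3, 12] already have colors [1, 2] ⇒ c(14) = 3.
  - Vertex 18: neighbors [6, 14] already have colors [1, 3] ⇒ c(18) = 2.
  - Vertex 13: neighbors [18, 14] already have colors [2, 3] ⇒ c(13) = 1.
  - Vertex 22: neighbors [13, 4] already have colors [1, 3] ⇒ c(22) = 2.
  - Vertex 20: neighbors [13, 22, 4] already have colors [1, 2, 3] — all 3 colors blocked. Contradiction.
Every case ends in a contradiction, so G has no proper 3-coloring (χ ≥ 4).
The coloring below uses 4 colors, so χ(G) = 4.
A valid 4-coloring: color 1: [7, 12, 18, 22]; color 2: [3, 6, 13, 17]; color 3: [4, 11, 14]; color 4: [20].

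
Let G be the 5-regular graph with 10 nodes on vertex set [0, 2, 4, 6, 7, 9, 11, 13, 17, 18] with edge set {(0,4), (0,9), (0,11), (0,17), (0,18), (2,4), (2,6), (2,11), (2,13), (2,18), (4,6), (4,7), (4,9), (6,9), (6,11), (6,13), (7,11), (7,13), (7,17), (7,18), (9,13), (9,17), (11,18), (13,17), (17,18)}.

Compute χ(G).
Clique number ω(G) = 3 (lower bound: χ ≥ ω).
Odd cycle [17, 0, 4, 6, 13] needs 3 colors (χ ≥ 3).
Vertex 9 is adjacent to every vertex of [0, 4, 6, 13, 17], which already need 3 colors among themselves, so 9 needs a new color (χ ≥ 4).
The coloring below uses 4 colors, so χ(G) = 4.
A valid 4-coloring: color 1: [6, 17]; color 2: [9, 18]; color 3: [4, 11, 13]; color 4: [0, 2, 7].

χ(G) = 4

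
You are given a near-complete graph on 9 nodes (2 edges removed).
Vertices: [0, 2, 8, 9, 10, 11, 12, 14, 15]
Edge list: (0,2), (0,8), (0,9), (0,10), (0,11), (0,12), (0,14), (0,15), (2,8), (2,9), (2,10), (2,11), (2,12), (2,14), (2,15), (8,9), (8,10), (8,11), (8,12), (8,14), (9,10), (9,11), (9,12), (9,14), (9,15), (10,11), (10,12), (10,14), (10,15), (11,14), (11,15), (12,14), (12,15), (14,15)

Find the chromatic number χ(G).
Clique number ω(G) = 7 (lower bound: χ ≥ ω).
The clique on [0, 2, 8, 9, 10, 11, 14] has size 7, forcing χ ≥ 7, and the coloring below uses 7 colors, so χ(G) = 7.
A valid 7-coloring: color 1: [9]; color 2: [10]; color 3: [0]; color 4: [14]; color 5: [2]; color 6: [8, 15]; color 7: [11, 12].

χ(G) = 7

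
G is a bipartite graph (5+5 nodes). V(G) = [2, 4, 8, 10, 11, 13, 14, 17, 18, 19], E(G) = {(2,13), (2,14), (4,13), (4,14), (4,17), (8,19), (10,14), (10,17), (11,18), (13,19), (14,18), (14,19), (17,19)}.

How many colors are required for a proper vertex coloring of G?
Clique number ω(G) = 2 (lower bound: χ ≥ ω).
The graph is bipartite (no odd cycle), so 2 colors suffice: χ(G) = 2.
A valid 2-coloring: color 1: [8, 11, 13, 14, 17]; color 2: [2, 4, 10, 18, 19].

χ(G) = 2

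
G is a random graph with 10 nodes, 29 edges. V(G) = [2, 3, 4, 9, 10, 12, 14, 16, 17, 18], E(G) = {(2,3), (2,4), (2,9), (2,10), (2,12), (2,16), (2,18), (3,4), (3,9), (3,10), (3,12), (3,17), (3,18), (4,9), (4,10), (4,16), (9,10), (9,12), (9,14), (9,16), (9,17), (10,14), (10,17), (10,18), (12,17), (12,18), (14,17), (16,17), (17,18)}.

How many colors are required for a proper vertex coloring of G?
Clique number ω(G) = 5 (lower bound: χ ≥ ω).
The clique on [2, 3, 4, 9, 10] has size 5, forcing χ ≥ 5, and the coloring below uses 5 colors, so χ(G) = 5.
A valid 5-coloring: color 1: [9, 18]; color 2: [3, 14, 16]; color 3: [10, 12]; color 4: [2, 17]; color 5: [4].

χ(G) = 5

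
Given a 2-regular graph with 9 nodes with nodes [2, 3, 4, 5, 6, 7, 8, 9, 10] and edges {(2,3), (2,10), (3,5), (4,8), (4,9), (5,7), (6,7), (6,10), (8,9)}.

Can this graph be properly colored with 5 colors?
Yes, G is 5-colorable

A valid 5-coloring: color 1: [3, 7, 9, 10]; color 2: [2, 5, 6, 8]; color 3: [4].
(χ(G) = 3 ≤ 5.)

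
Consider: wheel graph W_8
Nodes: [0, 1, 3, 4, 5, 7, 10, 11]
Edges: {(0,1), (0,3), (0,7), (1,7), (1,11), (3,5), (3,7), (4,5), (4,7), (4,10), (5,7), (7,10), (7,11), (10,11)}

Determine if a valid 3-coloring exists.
Odd cycle [10, 4, 5, 3, 0, 1, 11] needs 3 colors (χ ≥ 3).
Vertex 7 is adjacent to every vertex of [0, 1, 3, 4, 5, 10, 11], which already need 3 colors among themselves, so 7 needs a new color (χ ≥ 4).
Hence χ(G) ≥ 4 > 3, so no proper 3-coloring exists.

No, G is not 3-colorable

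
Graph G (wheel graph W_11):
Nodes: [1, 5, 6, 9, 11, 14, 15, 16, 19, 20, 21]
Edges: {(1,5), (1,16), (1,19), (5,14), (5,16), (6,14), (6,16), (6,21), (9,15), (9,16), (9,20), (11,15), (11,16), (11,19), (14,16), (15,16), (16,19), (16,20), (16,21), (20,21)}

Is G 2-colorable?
No, G is not 2-colorable

The clique on vertices [1, 16, 19] has size 3 > 2, so it alone needs 3 colors.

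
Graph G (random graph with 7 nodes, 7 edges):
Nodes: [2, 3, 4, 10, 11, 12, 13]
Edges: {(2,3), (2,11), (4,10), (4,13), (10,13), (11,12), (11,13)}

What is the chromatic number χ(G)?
χ(G) = 3

Clique number ω(G) = 3 (lower bound: χ ≥ ω).
The clique on [4, 10, 13] has size 3, forcing χ ≥ 3, and the coloring below uses 3 colors, so χ(G) = 3.
A valid 3-coloring: color 1: [2, 12, 13]; color 2: [3, 4, 11]; color 3: [10].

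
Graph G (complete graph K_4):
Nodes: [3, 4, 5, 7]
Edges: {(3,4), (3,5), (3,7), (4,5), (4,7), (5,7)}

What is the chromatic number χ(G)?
Clique number ω(G) = 4 (lower bound: χ ≥ ω).
The clique on [3, 4, 5, 7] has size 4, forcing χ ≥ 4, and the coloring below uses 4 colors, so χ(G) = 4.
A valid 4-coloring: color 1: [5]; color 2: [4]; color 3: [7]; color 4: [3].

χ(G) = 4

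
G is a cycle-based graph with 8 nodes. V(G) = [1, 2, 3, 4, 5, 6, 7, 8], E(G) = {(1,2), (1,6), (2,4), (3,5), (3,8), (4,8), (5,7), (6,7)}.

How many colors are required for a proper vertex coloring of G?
χ(G) = 2

Clique number ω(G) = 2 (lower bound: χ ≥ ω).
The graph is bipartite (no odd cycle), so 2 colors suffice: χ(G) = 2.
A valid 2-coloring: color 1: [1, 3, 4, 7]; color 2: [2, 5, 6, 8].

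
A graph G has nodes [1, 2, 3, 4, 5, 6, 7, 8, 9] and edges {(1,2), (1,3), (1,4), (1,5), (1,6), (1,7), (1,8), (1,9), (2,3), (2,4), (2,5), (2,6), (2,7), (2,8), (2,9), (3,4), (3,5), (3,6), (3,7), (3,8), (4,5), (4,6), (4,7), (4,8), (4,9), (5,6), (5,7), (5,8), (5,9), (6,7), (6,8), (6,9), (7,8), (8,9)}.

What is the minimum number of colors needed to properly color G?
χ(G) = 8

Clique number ω(G) = 8 (lower bound: χ ≥ ω).
The clique on [1, 2, 3, 4, 5, 6, 7, 8] has size 8, forcing χ ≥ 8, and the coloring below uses 8 colors, so χ(G) = 8.
A valid 8-coloring: color 1: [6]; color 2: [5]; color 3: [4]; color 4: [8]; color 5: [2]; color 6: [1]; color 7: [3, 9]; color 8: [7].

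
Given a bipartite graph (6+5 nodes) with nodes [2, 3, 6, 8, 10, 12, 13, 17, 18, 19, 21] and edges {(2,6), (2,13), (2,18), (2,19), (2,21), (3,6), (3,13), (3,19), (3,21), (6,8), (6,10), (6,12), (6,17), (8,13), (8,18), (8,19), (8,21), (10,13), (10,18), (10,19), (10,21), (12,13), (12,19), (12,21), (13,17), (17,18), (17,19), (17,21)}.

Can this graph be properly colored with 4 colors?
Yes, G is 4-colorable

A valid 4-coloring: color 1: [6, 13, 18, 19, 21]; color 2: [2, 3, 8, 10, 12, 17].
(χ(G) = 2 ≤ 4.)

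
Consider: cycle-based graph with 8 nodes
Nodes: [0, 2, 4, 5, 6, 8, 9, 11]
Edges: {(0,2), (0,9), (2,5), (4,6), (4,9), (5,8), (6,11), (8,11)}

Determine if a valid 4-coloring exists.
Yes, G is 4-colorable

A valid 4-coloring: color 1: [2, 6, 8, 9]; color 2: [0, 4, 5, 11].
(χ(G) = 2 ≤ 4.)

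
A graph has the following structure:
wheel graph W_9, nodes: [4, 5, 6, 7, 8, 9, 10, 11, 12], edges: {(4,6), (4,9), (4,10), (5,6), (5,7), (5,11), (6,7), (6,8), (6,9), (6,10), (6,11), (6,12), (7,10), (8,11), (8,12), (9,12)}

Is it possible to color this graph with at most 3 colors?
Yes, G is 3-colorable

A valid 3-coloring: color 1: [6]; color 2: [5, 8, 9, 10]; color 3: [4, 7, 11, 12].
(χ(G) = 3 ≤ 3.)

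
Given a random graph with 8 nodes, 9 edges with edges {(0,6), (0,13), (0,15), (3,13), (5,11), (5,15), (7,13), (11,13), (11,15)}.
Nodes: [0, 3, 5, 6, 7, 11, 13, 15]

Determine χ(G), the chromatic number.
χ(G) = 3

Clique number ω(G) = 3 (lower bound: χ ≥ ω).
The clique on [5, 11, 15] has size 3, forcing χ ≥ 3, and the coloring below uses 3 colors, so χ(G) = 3.
A valid 3-coloring: color 1: [6, 13, 15]; color 2: [0, 3, 7, 11]; color 3: [5].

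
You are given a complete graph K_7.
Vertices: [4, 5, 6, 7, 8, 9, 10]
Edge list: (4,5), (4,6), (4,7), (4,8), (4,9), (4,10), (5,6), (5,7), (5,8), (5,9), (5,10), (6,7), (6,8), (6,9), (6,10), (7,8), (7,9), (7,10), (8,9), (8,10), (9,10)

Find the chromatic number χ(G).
Clique number ω(G) = 7 (lower bound: χ ≥ ω).
The clique on [4, 5, 6, 7, 8, 9, 10] has size 7, forcing χ ≥ 7, and the coloring below uses 7 colors, so χ(G) = 7.
A valid 7-coloring: color 1: [9]; color 2: [7]; color 3: [10]; color 4: [5]; color 5: [6]; color 6: [8]; color 7: [4].

χ(G) = 7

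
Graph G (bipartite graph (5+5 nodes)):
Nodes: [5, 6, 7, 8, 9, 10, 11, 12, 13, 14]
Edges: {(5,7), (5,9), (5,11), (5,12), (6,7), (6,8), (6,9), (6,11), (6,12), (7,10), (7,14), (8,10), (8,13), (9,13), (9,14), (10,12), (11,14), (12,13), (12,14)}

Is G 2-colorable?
A valid 2-coloring: color 1: [7, 8, 9, 11, 12]; color 2: [5, 6, 10, 13, 14].
(χ(G) = 2 ≤ 2.)

Yes, G is 2-colorable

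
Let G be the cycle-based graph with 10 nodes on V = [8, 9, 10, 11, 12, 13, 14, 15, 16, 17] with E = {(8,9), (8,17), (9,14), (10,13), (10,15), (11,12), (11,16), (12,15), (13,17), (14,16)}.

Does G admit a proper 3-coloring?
A valid 3-coloring: color 1: [8, 11, 13, 14, 15]; color 2: [9, 10, 12, 16, 17].
(χ(G) = 2 ≤ 3.)

Yes, G is 3-colorable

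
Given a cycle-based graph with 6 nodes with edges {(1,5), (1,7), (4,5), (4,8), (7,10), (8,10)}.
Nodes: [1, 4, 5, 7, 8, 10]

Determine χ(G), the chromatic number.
Clique number ω(G) = 2 (lower bound: χ ≥ ω).
The graph is bipartite (no odd cycle), so 2 colors suffice: χ(G) = 2.
A valid 2-coloring: color 1: [1, 4, 10]; color 2: [5, 7, 8].

χ(G) = 2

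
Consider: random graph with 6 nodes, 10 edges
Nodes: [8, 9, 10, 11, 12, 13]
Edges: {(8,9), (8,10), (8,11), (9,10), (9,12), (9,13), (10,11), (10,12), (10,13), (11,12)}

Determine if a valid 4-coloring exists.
Yes, G is 4-colorable

A valid 4-coloring: color 1: [10]; color 2: [9, 11]; color 3: [8, 12, 13].
(χ(G) = 3 ≤ 4.)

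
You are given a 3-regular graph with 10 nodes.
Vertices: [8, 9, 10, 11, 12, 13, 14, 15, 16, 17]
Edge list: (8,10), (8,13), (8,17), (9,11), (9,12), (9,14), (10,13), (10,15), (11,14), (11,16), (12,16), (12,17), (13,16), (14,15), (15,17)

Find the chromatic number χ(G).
χ(G) = 3

Clique number ω(G) = 3 (lower bound: χ ≥ ω).
The clique on [8, 10, 13] has size 3, forcing χ ≥ 3, and the coloring below uses 3 colors, so χ(G) = 3.
A valid 3-coloring: color 1: [8, 11, 12, 15]; color 2: [13, 14, 17]; color 3: [9, 10, 16].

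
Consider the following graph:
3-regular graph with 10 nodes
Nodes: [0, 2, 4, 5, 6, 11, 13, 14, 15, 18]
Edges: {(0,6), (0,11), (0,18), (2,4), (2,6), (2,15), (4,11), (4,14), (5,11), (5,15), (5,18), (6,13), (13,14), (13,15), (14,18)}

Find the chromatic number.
Clique number ω(G) = 2 (lower bound: χ ≥ ω).
Odd cycle [14, 13, 15, 5, 18] needs 3 colors (χ ≥ 3).
The coloring below uses 3 colors, so χ(G) = 3.
A valid 3-coloring: color 1: [0, 2, 5, 14]; color 2: [6, 11, 15, 18]; color 3: [4, 13].

χ(G) = 3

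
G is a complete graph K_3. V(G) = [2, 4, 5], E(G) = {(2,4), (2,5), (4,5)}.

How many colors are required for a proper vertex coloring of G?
Clique number ω(G) = 3 (lower bound: χ ≥ ω).
The clique on [2, 4, 5] has size 3, forcing χ ≥ 3, and the coloring below uses 3 colors, so χ(G) = 3.
A valid 3-coloring: color 1: [2]; color 2: [5]; color 3: [4].

χ(G) = 3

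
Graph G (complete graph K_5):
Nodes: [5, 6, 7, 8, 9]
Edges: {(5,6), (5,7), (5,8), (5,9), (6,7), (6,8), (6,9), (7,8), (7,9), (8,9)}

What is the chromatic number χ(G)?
χ(G) = 5

Clique number ω(G) = 5 (lower bound: χ ≥ ω).
The clique on [5, 6, 7, 8, 9] has size 5, forcing χ ≥ 5, and the coloring below uses 5 colors, so χ(G) = 5.
A valid 5-coloring: color 1: [8]; color 2: [6]; color 3: [9]; color 4: [7]; color 5: [5].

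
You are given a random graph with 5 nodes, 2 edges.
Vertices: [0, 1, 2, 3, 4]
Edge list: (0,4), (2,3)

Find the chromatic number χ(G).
χ(G) = 2

Clique number ω(G) = 2 (lower bound: χ ≥ ω).
The graph is bipartite (no odd cycle), so 2 colors suffice: χ(G) = 2.
A valid 2-coloring: color 1: [0, 1, 3]; color 2: [2, 4].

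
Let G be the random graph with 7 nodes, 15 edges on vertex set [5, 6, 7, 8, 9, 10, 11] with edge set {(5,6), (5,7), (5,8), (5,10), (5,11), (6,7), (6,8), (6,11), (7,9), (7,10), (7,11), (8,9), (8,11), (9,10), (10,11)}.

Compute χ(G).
χ(G) = 4

Clique number ω(G) = 4 (lower bound: χ ≥ ω).
The clique on [5, 7, 10, 11] has size 4, forcing χ ≥ 4, and the coloring below uses 4 colors, so χ(G) = 4.
A valid 4-coloring: color 1: [5, 9]; color 2: [11]; color 3: [7, 8]; color 4: [6, 10].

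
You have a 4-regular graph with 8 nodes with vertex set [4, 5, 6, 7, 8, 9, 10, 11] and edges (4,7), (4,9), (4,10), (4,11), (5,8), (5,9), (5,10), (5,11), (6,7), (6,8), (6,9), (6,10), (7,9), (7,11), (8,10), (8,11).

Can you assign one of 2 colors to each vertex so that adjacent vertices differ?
No, G is not 2-colorable

The clique on vertices [5, 8, 10] has size 3 > 2, so it alone needs 3 colors.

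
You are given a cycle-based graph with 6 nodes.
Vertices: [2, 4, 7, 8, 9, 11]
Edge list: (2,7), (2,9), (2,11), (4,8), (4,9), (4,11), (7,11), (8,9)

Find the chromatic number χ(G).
Clique number ω(G) = 3 (lower bound: χ ≥ ω).
The clique on [4, 8, 9] has size 3, forcing χ ≥ 3, and the coloring below uses 3 colors, so χ(G) = 3.
A valid 3-coloring: color 1: [2, 4]; color 2: [7, 9]; color 3: [8, 11].

χ(G) = 3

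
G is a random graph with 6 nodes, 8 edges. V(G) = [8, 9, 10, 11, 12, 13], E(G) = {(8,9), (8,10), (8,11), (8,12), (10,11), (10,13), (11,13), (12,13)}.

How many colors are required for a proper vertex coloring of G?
Clique number ω(G) = 3 (lower bound: χ ≥ ω).
The clique on [8, 10, 11] has size 3, forcing χ ≥ 3, and the coloring below uses 3 colors, so χ(G) = 3.
A valid 3-coloring: color 1: [8, 13]; color 2: [9, 11, 12]; color 3: [10].

χ(G) = 3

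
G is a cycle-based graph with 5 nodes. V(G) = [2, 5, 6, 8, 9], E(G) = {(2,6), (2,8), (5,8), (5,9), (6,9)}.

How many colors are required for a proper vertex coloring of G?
Clique number ω(G) = 2 (lower bound: χ ≥ ω).
Odd cycle [5, 8, 2, 6, 9] needs 3 colors (χ ≥ 3).
The coloring below uses 3 colors, so χ(G) = 3.
A valid 3-coloring: color 1: [5, 6]; color 2: [8, 9]; color 3: [2].

χ(G) = 3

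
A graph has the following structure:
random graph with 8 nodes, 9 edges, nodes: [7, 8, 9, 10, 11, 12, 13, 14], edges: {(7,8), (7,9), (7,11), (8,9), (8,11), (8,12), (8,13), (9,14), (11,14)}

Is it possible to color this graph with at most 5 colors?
Yes, G is 5-colorable

A valid 5-coloring: color 1: [8, 10, 14]; color 2: [9, 11, 12, 13]; color 3: [7].
(χ(G) = 3 ≤ 5.)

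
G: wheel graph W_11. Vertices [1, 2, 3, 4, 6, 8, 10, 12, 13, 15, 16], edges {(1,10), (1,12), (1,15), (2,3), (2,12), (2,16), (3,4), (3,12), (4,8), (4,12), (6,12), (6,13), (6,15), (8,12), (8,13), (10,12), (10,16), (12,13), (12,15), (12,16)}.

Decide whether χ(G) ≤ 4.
A valid 4-coloring: color 1: [12]; color 2: [2, 4, 10, 13, 15]; color 3: [1, 3, 6, 8, 16].
(χ(G) = 3 ≤ 4.)

Yes, G is 4-colorable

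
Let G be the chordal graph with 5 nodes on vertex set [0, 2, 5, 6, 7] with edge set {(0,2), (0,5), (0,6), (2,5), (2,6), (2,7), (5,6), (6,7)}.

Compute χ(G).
χ(G) = 4

Clique number ω(G) = 4 (lower bound: χ ≥ ω).
The clique on [0, 2, 5, 6] has size 4, forcing χ ≥ 4, and the coloring below uses 4 colors, so χ(G) = 4.
A valid 4-coloring: color 1: [2]; color 2: [6]; color 3: [5, 7]; color 4: [0].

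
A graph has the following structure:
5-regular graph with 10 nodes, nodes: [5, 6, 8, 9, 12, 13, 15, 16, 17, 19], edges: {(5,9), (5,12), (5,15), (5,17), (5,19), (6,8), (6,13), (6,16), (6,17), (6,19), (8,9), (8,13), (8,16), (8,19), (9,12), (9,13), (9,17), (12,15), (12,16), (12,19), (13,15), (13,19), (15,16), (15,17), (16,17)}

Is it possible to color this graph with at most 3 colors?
No, G is not 3-colorable

The clique on vertices [6, 8, 13, 19] has size 4 > 3, so it alone needs 4 colors.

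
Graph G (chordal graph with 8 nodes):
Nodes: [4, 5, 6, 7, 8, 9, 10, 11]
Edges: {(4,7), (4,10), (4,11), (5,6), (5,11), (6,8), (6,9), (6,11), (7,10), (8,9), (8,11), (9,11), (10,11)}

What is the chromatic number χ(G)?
χ(G) = 4

Clique number ω(G) = 4 (lower bound: χ ≥ ω).
The clique on [6, 8, 9, 11] has size 4, forcing χ ≥ 4, and the coloring below uses 4 colors, so χ(G) = 4.
A valid 4-coloring: color 1: [7, 11]; color 2: [6, 10]; color 3: [4, 5, 9]; color 4: [8].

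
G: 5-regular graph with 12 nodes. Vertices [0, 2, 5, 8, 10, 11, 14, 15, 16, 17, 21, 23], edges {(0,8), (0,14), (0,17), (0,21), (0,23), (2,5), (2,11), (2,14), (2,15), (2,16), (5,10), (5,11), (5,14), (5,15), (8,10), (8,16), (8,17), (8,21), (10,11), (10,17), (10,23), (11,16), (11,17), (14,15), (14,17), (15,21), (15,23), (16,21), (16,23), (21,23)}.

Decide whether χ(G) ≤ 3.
No, G is not 3-colorable

The clique on vertices [2, 5, 14, 15] has size 4 > 3, so it alone needs 4 colors.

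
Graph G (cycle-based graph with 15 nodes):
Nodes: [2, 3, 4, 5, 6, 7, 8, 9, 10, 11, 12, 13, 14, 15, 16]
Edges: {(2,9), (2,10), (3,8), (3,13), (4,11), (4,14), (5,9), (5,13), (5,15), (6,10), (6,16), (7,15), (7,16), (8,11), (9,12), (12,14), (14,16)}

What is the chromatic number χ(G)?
χ(G) = 3

Clique number ω(G) = 2 (lower bound: χ ≥ ω).
Odd cycle [14, 16, 7, 15, 5, 9, 12] needs 3 colors (χ ≥ 3).
The coloring below uses 3 colors, so χ(G) = 3.
A valid 3-coloring: color 1: [3, 6, 9, 11, 14, 15]; color 2: [4, 5, 8, 10, 12, 16]; color 3: [2, 7, 13].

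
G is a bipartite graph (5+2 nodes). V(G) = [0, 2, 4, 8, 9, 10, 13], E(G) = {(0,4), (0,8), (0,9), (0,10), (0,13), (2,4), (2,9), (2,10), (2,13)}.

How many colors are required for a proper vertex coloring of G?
χ(G) = 2

Clique number ω(G) = 2 (lower bound: χ ≥ ω).
The graph is bipartite (no odd cycle), so 2 colors suffice: χ(G) = 2.
A valid 2-coloring: color 1: [0, 2]; color 2: [4, 8, 9, 10, 13].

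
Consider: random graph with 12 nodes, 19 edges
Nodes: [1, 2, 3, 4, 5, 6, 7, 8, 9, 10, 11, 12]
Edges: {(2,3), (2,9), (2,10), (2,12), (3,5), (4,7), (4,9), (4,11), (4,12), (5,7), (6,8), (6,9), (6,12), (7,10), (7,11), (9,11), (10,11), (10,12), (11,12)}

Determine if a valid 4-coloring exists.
Yes, G is 4-colorable

A valid 4-coloring: color 1: [1, 2, 5, 6, 11]; color 2: [3, 7, 8, 9, 12]; color 3: [4, 10].
(χ(G) = 3 ≤ 4.)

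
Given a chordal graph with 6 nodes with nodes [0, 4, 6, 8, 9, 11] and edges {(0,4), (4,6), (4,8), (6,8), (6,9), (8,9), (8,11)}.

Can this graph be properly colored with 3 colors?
A valid 3-coloring: color 1: [0, 8]; color 2: [6, 11]; color 3: [4, 9].
(χ(G) = 3 ≤ 3.)

Yes, G is 3-colorable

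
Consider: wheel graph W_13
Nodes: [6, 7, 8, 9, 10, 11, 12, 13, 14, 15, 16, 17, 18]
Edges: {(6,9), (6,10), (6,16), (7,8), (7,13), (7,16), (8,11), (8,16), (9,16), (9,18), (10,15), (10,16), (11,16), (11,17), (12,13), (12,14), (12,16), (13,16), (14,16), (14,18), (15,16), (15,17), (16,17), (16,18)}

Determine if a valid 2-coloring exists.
The clique on vertices [6, 9, 16] has size 3 > 2, so it alone needs 3 colors.

No, G is not 2-colorable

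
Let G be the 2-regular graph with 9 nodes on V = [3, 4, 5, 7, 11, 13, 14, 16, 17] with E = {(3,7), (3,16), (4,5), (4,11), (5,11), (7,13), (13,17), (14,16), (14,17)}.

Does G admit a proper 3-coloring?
A valid 3-coloring: color 1: [3, 4, 13, 14]; color 2: [5, 7, 16, 17]; color 3: [11].
(χ(G) = 3 ≤ 3.)

Yes, G is 3-colorable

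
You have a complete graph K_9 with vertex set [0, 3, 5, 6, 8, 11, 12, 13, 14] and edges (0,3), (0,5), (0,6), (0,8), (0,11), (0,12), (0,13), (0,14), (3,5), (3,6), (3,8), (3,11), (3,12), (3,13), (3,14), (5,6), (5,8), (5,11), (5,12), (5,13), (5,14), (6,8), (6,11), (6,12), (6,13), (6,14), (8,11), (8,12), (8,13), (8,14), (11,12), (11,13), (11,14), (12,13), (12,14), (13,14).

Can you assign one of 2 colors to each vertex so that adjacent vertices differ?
The clique on vertices [0, 3, 5, 6, 8, 11, 12, 13, 14] has size 9 > 2, so it alone needs 9 colors.

No, G is not 2-colorable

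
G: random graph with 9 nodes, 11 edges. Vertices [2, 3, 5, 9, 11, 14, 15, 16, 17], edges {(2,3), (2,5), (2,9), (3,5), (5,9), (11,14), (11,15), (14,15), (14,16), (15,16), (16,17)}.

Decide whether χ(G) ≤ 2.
No, G is not 2-colorable

The clique on vertices [2, 5, 9] has size 3 > 2, so it alone needs 3 colors.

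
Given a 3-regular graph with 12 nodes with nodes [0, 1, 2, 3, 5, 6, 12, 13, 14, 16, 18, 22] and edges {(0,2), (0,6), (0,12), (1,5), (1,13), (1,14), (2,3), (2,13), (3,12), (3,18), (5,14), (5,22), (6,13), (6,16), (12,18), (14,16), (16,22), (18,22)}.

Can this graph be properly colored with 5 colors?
A valid 5-coloring: color 1: [1, 2, 6, 12, 22]; color 2: [0, 3, 5, 13, 16]; color 3: [14, 18].
(χ(G) = 3 ≤ 5.)

Yes, G is 5-colorable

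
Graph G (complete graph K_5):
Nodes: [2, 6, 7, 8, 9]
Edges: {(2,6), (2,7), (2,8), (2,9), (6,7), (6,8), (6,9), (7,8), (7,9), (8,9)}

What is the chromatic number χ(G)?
Clique number ω(G) = 5 (lower bound: χ ≥ ω).
The clique on [2, 6, 7, 8, 9] has size 5, forcing χ ≥ 5, and the coloring below uses 5 colors, so χ(G) = 5.
A valid 5-coloring: color 1: [9]; color 2: [6]; color 3: [2]; color 4: [7]; color 5: [8].

χ(G) = 5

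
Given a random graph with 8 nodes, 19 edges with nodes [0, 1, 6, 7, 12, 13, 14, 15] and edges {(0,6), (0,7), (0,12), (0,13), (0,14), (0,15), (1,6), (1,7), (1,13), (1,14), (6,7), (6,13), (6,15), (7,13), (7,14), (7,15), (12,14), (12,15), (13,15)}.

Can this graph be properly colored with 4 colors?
No, G is not 4-colorable

The clique on vertices [0, 6, 7, 13, 15] has size 5 > 4, so it alone needs 5 colors.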